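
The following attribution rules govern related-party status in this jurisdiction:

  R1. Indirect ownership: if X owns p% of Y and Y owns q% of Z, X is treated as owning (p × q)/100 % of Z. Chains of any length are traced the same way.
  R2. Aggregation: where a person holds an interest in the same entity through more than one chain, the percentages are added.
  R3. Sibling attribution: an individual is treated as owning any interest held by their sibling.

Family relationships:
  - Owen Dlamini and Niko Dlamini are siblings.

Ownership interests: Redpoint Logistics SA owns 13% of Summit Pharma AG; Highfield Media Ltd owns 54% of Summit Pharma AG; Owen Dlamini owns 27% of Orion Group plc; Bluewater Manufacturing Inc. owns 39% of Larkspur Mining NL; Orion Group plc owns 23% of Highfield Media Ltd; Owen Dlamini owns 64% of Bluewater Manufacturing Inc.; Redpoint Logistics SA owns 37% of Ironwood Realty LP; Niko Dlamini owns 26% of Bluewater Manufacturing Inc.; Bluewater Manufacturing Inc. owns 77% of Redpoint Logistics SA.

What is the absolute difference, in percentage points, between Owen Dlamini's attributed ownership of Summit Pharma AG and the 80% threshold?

67.6376

By sibling attribution (R3), Owen Dlamini is treated as also owning Niko Dlamini's interest in Bluewater Manufacturing Inc, giving 64% + 26% = 90%.
Chain via Bluewater Manufacturing Inc. → Redpoint Logistics SA (R1): 90% × 77% × 13% = 9.009% of Summit Pharma AG.
Chain via Orion Group plc → Highfield Media Ltd (R1): 27% × 23% × 54% = 3.3534% of Summit Pharma AG.
Aggregating (R2): 9.009% + 3.3534% = 12.3624%.
12.3624% falls short of the 80% threshold by 67.6376 percentage points.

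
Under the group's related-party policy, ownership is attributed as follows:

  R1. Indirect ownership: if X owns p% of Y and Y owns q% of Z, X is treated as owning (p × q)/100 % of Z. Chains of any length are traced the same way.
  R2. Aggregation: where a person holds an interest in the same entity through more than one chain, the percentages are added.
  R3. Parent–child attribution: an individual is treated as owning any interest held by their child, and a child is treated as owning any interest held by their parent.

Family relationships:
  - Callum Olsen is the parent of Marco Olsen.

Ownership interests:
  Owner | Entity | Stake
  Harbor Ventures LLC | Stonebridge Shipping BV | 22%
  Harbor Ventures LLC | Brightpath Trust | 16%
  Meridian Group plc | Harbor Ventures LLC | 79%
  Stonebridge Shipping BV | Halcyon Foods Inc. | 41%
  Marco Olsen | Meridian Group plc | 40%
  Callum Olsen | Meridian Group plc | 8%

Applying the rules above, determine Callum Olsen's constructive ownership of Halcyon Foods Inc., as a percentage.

By parent–child attribution (R3), Callum Olsen is treated as also owning Marco Olsen's interest in Meridian Group plc, giving 8% + 40% = 48%.
Chain via Meridian Group plc → Harbor Ventures LLC → Stonebridge Shipping BV (R1): 48% × 79% × 22% × 41% = 3.420384% of Halcyon Foods Inc.

3.420384%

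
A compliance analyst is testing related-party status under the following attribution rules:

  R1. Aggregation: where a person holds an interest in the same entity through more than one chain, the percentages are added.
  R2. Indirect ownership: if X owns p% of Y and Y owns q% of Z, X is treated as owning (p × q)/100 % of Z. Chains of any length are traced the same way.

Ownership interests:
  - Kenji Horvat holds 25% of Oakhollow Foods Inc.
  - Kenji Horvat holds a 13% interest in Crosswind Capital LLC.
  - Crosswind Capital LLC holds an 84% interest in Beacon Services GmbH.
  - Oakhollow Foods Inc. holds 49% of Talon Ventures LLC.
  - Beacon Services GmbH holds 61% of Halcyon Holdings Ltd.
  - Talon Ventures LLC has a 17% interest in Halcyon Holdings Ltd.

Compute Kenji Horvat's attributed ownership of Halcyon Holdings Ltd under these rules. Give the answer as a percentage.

8.7437%

Chain via Oakhollow Foods Inc. → Talon Ventures LLC (R2): 25% × 49% × 17% = 2.0825% of Halcyon Holdings Ltd.
Chain via Crosswind Capital LLC → Beacon Services GmbH (R2): 13% × 84% × 61% = 6.6612% of Halcyon Holdings Ltd.
Aggregating (R1): 2.0825% + 6.6612% = 8.7437%.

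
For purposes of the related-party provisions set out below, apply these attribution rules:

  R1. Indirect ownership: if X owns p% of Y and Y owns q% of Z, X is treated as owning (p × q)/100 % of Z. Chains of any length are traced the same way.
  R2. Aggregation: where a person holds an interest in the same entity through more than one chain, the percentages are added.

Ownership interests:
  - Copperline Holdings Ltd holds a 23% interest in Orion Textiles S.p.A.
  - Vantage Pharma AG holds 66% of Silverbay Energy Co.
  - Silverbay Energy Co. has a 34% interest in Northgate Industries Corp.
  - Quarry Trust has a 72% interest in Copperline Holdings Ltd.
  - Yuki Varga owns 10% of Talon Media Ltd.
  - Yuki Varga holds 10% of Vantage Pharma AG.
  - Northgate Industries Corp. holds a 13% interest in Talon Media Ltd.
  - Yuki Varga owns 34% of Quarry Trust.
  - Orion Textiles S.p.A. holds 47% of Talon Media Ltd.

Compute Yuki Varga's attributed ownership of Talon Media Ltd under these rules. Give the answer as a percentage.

12.938008%

Chain via Vantage Pharma AG → Silverbay Energy Co. → Northgate Industries Corp. (R1): 10% × 66% × 34% × 13% = 0.29172% of Talon Media Ltd.
Chain via Quarry Trust → Copperline Holdings Ltd → Orion Textiles S.p.A. (R1): 34% × 72% × 23% × 47% = 2.646288% of Talon Media Ltd.
Direct interest in Talon Media Ltd: 10%.
Aggregating (R2): 0.29172% + 2.646288% + 10% = 12.938008%.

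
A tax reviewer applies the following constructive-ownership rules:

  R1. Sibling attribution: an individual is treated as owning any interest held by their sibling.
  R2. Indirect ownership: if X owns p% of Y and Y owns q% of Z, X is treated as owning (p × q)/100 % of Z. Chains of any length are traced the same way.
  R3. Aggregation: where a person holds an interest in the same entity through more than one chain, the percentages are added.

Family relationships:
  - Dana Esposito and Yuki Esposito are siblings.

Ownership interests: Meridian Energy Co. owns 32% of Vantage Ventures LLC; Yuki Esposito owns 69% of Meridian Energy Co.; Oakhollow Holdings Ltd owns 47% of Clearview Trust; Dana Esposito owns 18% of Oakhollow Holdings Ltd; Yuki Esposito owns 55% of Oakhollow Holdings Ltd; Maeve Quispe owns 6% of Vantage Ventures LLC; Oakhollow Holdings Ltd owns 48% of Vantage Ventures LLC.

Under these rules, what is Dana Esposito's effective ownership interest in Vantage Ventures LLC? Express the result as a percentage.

57.12%

By sibling attribution (R1), Dana Esposito is treated as also owning Yuki Esposito's interest in Oakhollow Holdings Ltd, giving 18% + 55% = 73%.
By sibling attribution (R1), Dana Esposito is treated as owning Yuki Esposito's 69% interest in Meridian Energy Co.
Chain via Oakhollow Holdings Ltd (R2): 73% × 48% = 35.04% of Vantage Ventures LLC.
Chain via Meridian Energy Co. (R2): 69% × 32% = 22.08% of Vantage Ventures LLC.
Aggregating (R3): 35.04% + 22.08% = 57.12%.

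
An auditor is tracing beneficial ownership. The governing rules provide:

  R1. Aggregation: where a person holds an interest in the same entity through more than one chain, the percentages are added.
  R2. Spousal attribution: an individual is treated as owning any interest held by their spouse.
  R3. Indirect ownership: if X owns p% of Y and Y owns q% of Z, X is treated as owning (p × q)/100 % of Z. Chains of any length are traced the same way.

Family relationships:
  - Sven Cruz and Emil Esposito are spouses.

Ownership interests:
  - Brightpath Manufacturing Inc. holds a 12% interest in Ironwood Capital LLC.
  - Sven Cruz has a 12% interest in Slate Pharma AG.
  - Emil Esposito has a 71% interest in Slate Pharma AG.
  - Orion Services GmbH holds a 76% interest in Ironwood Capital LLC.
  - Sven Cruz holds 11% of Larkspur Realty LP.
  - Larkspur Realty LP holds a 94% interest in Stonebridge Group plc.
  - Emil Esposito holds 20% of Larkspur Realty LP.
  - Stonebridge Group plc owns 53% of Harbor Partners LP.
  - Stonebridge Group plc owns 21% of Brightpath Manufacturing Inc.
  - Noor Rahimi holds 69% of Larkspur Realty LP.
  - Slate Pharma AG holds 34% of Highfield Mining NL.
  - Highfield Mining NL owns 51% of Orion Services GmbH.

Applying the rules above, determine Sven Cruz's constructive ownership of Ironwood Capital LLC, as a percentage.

By spousal attribution (R2), Sven Cruz is treated as also owning Emil Esposito's interest in Larkspur Realty LP, giving 11% + 20% = 31%.
By spousal attribution (R2), Sven Cruz is treated as also owning Emil Esposito's interest in Slate Pharma AG, giving 12% + 71% = 83%.
Chain via Larkspur Realty LP → Stonebridge Group plc → Brightpath Manufacturing Inc. (R3): 31% × 94% × 21% × 12% = 0.734328% of Ironwood Capital LLC.
Chain via Slate Pharma AG → Highfield Mining NL → Orion Services GmbH (R3): 83% × 34% × 51% × 76% = 10.938072% of Ironwood Capital LLC.
Aggregating (R1): 0.734328% + 10.938072% = 11.6724%.

11.6724%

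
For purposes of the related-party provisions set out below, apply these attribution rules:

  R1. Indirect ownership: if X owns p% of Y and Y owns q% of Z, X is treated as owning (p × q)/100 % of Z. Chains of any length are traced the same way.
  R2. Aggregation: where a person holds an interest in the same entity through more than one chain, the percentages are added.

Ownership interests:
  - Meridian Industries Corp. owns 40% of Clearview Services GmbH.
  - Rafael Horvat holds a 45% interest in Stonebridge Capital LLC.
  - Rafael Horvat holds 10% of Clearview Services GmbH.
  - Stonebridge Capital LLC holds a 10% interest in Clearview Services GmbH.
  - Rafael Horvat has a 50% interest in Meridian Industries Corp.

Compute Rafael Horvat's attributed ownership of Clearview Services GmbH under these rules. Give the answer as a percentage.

34.5%

Chain via Stonebridge Capital LLC (R1): 45% × 10% = 4.5% of Clearview Services GmbH.
Chain via Meridian Industries Corp. (R1): 50% × 40% = 20% of Clearview Services GmbH.
Direct interest in Clearview Services GmbH: 10%.
Aggregating (R2): 4.5% + 20% + 10% = 34.5%.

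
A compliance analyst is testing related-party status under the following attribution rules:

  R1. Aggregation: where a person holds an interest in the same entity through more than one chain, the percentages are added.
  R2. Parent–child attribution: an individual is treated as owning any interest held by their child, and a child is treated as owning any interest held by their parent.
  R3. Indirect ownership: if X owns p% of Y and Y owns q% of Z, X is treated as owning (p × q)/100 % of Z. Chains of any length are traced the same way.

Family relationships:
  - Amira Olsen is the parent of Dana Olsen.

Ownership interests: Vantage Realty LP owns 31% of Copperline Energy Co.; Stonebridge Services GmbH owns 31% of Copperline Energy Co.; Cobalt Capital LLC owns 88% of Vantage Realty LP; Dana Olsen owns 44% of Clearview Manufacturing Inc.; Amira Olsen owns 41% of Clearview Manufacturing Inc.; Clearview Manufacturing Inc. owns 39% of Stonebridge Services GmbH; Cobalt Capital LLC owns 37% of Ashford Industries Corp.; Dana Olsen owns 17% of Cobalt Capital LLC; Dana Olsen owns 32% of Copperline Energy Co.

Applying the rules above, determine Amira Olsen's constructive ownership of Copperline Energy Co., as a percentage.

46.9141%

By parent–child attribution (R2), Amira Olsen is treated as also owning Dana Olsen's interest in Clearview Manufacturing Inc, giving 41% + 44% = 85%.
By parent–child attribution (R2), Amira Olsen is treated as owning Dana Olsen's 17% interest in Cobalt Capital LLC.
By parent–child attribution (R2), Amira Olsen is treated as owning Dana Olsen's 32% interest in Copperline Energy Co.
Chain via Clearview Manufacturing Inc. → Stonebridge Services GmbH (R3): 85% × 39% × 31% = 10.2765% of Copperline Energy Co.
Chain via Cobalt Capital LLC → Vantage Realty LP (R3): 17% × 88% × 31% = 4.6376% of Copperline Energy Co.
Direct interest in Copperline Energy Co: 32%.
Aggregating (R1): 10.2765% + 4.6376% + 32% = 46.9141%.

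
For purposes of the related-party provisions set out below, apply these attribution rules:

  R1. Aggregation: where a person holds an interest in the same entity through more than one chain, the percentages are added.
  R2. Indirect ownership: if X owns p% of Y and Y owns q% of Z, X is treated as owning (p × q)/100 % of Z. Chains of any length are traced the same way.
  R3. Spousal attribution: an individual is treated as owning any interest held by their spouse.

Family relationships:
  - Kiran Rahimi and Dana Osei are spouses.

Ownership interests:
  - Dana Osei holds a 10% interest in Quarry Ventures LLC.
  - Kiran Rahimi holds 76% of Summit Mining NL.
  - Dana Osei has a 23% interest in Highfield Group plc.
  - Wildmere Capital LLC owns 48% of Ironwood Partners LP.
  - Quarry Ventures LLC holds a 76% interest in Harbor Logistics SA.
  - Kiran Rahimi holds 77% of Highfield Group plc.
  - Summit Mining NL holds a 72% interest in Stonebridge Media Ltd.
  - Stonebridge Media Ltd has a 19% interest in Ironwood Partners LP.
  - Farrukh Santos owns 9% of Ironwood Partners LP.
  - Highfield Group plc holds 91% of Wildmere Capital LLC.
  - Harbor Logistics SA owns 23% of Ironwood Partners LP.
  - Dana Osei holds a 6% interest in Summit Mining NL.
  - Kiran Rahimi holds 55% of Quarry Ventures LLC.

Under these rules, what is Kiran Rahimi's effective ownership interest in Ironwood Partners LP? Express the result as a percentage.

By spousal attribution (R3), Kiran Rahimi is treated as also owning Dana Osei's interest in Highfield Group plc, giving 77% + 23% = 100%.
By spousal attribution (R3), Kiran Rahimi is treated as also owning Dana Osei's interest in Summit Mining NL, giving 76% + 6% = 82%.
By spousal attribution (R3), Kiran Rahimi is treated as also owning Dana Osei's interest in Quarry Ventures LLC, giving 55% + 10% = 65%.
Chain via Highfield Group plc → Wildmere Capital LLC (R2): 100% × 91% × 48% = 43.68% of Ironwood Partners LP.
Chain via Summit Mining NL → Stonebridge Media Ltd (R2): 82% × 72% × 19% = 11.2176% of Ironwood Partners LP.
Chain via Quarry Ventures LLC → Harbor Logistics SA (R2): 65% × 76% × 23% = 11.362% of Ironwood Partners LP.
Aggregating (R1): 43.68% + 11.2176% + 11.362% = 66.2596%.

66.2596%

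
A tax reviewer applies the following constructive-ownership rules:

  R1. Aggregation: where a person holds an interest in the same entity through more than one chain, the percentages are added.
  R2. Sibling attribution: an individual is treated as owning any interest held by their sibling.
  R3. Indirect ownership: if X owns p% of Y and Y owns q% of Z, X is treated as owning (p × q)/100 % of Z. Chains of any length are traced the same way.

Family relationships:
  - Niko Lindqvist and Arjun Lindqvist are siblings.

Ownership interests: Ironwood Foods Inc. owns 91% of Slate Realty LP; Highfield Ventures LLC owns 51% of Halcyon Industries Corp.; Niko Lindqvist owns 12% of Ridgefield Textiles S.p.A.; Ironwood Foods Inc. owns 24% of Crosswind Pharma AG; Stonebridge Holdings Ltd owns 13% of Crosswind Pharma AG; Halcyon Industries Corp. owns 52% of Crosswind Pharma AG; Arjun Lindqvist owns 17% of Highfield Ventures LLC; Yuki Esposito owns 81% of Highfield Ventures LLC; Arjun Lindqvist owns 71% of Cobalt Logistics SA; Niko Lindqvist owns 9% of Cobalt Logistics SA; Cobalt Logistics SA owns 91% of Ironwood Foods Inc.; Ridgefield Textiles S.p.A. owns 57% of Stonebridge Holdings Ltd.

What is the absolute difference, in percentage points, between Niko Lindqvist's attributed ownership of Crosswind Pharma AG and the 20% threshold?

By sibling attribution (R2), Niko Lindqvist is treated as also owning Arjun Lindqvist's interest in Cobalt Logistics SA, giving 9% + 71% = 80%.
By sibling attribution (R2), Niko Lindqvist is treated as owning Arjun Lindqvist's 17% interest in Highfield Ventures LLC.
Chain via Cobalt Logistics SA → Ironwood Foods Inc. (R3): 80% × 91% × 24% = 17.472% of Crosswind Pharma AG.
Chain via Ridgefield Textiles S.p.A. → Stonebridge Holdings Ltd (R3): 12% × 57% × 13% = 0.8892% of Crosswind Pharma AG.
Chain via Highfield Ventures LLC → Halcyon Industries Corp. (R3): 17% × 51% × 52% = 4.5084% of Crosswind Pharma AG.
Aggregating (R1): 17.472% + 0.8892% + 4.5084% = 22.8696%.
22.8696% exceeds the 20% threshold by 2.8696 percentage points.

2.8696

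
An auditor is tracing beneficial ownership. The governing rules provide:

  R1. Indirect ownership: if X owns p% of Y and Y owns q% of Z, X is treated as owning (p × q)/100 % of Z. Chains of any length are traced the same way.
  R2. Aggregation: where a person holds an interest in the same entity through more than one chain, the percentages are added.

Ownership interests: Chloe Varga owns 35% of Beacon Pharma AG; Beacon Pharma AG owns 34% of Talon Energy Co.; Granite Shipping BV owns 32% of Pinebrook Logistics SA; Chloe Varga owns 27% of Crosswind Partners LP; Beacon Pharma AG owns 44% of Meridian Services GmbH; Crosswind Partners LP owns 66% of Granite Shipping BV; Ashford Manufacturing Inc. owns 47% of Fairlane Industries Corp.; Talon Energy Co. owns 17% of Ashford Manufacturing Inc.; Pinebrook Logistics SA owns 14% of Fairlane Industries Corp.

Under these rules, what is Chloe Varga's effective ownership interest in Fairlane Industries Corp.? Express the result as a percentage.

1.749146%

Chain via Beacon Pharma AG → Talon Energy Co. → Ashford Manufacturing Inc. (R1): 35% × 34% × 17% × 47% = 0.95081% of Fairlane Industries Corp.
Chain via Crosswind Partners LP → Granite Shipping BV → Pinebrook Logistics SA (R1): 27% × 66% × 32% × 14% = 0.798336% of Fairlane Industries Corp.
Aggregating (R2): 0.95081% + 0.798336% = 1.749146%.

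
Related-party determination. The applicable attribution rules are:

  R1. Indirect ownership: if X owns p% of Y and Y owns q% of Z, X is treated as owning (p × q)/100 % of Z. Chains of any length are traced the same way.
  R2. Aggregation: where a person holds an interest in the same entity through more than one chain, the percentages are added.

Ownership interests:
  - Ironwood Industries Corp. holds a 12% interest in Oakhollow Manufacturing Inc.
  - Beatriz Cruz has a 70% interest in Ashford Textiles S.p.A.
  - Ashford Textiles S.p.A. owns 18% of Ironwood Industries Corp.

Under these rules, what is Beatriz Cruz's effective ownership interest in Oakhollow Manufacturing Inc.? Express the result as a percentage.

Chain via Ashford Textiles S.p.A. → Ironwood Industries Corp. (R1): 70% × 18% × 12% = 1.512% of Oakhollow Manufacturing Inc.

1.512%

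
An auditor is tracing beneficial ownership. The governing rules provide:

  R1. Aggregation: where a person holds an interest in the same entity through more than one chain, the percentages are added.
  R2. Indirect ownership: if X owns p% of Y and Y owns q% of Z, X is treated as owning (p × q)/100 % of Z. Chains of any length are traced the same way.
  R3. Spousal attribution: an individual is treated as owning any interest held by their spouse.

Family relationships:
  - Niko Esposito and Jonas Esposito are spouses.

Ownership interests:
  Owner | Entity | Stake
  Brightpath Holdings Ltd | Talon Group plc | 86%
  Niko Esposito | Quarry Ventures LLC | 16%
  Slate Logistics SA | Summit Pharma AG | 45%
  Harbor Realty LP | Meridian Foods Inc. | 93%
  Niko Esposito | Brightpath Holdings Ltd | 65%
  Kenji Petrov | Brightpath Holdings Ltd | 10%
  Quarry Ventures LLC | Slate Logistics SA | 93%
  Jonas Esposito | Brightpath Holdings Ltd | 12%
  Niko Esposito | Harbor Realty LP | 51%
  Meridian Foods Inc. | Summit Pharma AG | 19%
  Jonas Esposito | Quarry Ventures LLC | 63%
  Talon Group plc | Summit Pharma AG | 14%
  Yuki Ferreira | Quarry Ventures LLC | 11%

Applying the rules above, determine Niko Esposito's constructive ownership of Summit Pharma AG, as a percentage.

By spousal attribution (R3), Niko Esposito is treated as also owning Jonas Esposito's interest in Quarry Ventures LLC, giving 16% + 63% = 79%.
By spousal attribution (R3), Niko Esposito is treated as also owning Jonas Esposito's interest in Brightpath Holdings Ltd, giving 65% + 12% = 77%.
Chain via Quarry Ventures LLC → Slate Logistics SA (R2): 79% × 93% × 45% = 33.0615% of Summit Pharma AG.
Chain via Harbor Realty LP → Meridian Foods Inc. (R2): 51% × 93% × 19% = 9.0117% of Summit Pharma AG.
Chain via Brightpath Holdings Ltd → Talon Group plc (R2): 77% × 86% × 14% = 9.2708% of Summit Pharma AG.
Aggregating (R1): 33.0615% + 9.0117% + 9.2708% = 51.344%.

51.344%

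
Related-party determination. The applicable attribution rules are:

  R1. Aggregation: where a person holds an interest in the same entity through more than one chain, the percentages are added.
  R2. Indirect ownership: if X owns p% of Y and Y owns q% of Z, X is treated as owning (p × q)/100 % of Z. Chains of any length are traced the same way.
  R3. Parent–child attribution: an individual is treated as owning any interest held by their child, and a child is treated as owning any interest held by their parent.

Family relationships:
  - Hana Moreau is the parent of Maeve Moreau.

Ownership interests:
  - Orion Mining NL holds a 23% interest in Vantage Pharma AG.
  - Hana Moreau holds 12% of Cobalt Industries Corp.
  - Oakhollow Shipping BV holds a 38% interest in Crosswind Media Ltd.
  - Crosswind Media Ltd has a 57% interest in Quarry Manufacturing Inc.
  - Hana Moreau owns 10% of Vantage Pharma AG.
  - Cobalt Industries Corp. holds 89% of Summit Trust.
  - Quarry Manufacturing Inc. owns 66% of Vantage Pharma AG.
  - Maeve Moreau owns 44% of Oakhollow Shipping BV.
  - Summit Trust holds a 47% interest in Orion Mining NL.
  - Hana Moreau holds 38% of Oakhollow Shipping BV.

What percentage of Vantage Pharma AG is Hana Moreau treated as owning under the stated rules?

22.8769%

By parent–child attribution (R3), Hana Moreau is treated as also owning Maeve Moreau's interest in Oakhollow Shipping BV, giving 38% + 44% = 82%.
Chain via Oakhollow Shipping BV → Crosswind Media Ltd → Quarry Manufacturing Inc. (R2): 82% × 38% × 57% × 66% = 11.722392% of Vantage Pharma AG.
Chain via Cobalt Industries Corp. → Summit Trust → Orion Mining NL (R2): 12% × 89% × 47% × 23% = 1.154508% of Vantage Pharma AG.
Direct interest in Vantage Pharma AG: 10%.
Aggregating (R1): 11.722392% + 1.154508% + 10% = 22.8769%.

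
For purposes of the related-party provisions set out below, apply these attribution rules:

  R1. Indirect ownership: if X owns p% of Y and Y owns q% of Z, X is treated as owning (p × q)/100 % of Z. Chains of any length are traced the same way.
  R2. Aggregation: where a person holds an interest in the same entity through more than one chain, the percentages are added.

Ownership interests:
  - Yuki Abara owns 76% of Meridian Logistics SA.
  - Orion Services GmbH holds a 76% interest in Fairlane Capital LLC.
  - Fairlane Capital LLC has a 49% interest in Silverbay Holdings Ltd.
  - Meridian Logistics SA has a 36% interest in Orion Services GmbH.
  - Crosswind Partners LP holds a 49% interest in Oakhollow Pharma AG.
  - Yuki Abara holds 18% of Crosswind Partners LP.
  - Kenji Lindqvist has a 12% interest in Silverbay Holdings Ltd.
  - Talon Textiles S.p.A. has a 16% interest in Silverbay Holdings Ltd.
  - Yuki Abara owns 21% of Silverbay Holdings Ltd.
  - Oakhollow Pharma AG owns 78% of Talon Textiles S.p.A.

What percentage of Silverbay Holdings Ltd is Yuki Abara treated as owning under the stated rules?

Chain via Crosswind Partners LP → Oakhollow Pharma AG → Talon Textiles S.p.A. (R1): 18% × 49% × 78% × 16% = 1.100736% of Silverbay Holdings Ltd.
Chain via Meridian Logistics SA → Orion Services GmbH → Fairlane Capital LLC (R1): 76% × 36% × 76% × 49% = 10.188864% of Silverbay Holdings Ltd.
Direct interest in Silverbay Holdings Ltd: 21%.
Aggregating (R2): 1.100736% + 10.188864% + 21% = 32.2896%.

32.2896%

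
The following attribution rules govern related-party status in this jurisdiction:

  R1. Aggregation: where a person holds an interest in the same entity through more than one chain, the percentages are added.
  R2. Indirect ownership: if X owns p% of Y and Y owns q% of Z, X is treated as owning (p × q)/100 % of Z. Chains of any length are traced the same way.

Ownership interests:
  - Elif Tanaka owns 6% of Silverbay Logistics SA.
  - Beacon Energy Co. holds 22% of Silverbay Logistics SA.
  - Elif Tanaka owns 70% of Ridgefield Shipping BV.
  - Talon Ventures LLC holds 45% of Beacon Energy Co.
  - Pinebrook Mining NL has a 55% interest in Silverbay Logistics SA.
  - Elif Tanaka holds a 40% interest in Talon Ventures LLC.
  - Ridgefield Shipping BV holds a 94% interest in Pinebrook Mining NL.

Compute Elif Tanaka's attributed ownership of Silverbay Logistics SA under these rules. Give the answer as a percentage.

Chain via Ridgefield Shipping BV → Pinebrook Mining NL (R2): 70% × 94% × 55% = 36.19% of Silverbay Logistics SA.
Chain via Talon Ventures LLC → Beacon Energy Co. (R2): 40% × 45% × 22% = 3.96% of Silverbay Logistics SA.
Direct interest in Silverbay Logistics SA: 6%.
Aggregating (R1): 36.19% + 3.96% + 6% = 46.15%.

46.15%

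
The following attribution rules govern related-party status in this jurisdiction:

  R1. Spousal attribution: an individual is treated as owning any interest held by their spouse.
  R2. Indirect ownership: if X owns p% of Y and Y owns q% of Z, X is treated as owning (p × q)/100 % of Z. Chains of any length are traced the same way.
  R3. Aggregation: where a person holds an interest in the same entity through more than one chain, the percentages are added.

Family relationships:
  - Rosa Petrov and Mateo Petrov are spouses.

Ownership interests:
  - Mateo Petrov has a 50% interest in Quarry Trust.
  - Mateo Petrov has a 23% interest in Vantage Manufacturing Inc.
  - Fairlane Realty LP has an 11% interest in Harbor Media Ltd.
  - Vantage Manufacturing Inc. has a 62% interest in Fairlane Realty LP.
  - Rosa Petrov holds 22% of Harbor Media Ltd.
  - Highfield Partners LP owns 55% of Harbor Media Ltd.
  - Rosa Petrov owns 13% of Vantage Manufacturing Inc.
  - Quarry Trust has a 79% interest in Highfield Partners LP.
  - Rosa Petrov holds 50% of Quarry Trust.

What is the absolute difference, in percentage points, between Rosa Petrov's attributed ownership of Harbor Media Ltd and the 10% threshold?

57.9052

By spousal attribution (R1), Rosa Petrov is treated as also owning Mateo Petrov's interest in Quarry Trust, giving 50% + 50% = 100%.
By spousal attribution (R1), Rosa Petrov is treated as also owning Mateo Petrov's interest in Vantage Manufacturing Inc, giving 13% + 23% = 36%.
Chain via Quarry Trust → Highfield Partners LP (R2): 100% × 79% × 55% = 43.45% of Harbor Media Ltd.
Chain via Vantage Manufacturing Inc. → Fairlane Realty LP (R2): 36% × 62% × 11% = 2.4552% of Harbor Media Ltd.
Direct interest in Harbor Media Ltd: 22%.
Aggregating (R3): 43.45% + 2.4552% + 22% = 67.9052%.
67.9052% exceeds the 10% threshold by 57.9052 percentage points.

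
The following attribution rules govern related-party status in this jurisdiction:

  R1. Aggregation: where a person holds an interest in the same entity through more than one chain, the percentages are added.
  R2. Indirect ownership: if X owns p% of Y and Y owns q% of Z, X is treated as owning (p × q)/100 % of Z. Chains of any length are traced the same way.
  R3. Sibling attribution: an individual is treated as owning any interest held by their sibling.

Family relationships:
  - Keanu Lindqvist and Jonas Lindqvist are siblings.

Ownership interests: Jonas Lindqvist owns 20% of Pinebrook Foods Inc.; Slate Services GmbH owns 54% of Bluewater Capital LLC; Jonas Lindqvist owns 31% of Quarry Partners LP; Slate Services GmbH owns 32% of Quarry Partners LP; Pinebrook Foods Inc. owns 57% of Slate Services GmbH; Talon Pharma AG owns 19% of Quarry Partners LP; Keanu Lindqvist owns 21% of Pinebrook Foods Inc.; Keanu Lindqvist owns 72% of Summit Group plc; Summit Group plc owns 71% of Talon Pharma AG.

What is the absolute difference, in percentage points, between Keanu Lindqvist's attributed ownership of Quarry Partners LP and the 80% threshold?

31.8088

By sibling attribution (R3), Keanu Lindqvist is treated as also owning Jonas Lindqvist's interest in Pinebrook Foods Inc, giving 21% + 20% = 41%.
By sibling attribution (R3), Keanu Lindqvist is treated as owning Jonas Lindqvist's 31% interest in Quarry Partners LP.
Chain via Summit Group plc → Talon Pharma AG (R2): 72% × 71% × 19% = 9.7128% of Quarry Partners LP.
Chain via Pinebrook Foods Inc. → Slate Services GmbH (R2): 41% × 57% × 32% = 7.4784% of Quarry Partners LP.
Direct interest in Quarry Partners LP: 31%.
Aggregating (R1): 9.7128% + 7.4784% + 31% = 48.1912%.
48.1912% falls short of the 80% threshold by 31.8088 percentage points.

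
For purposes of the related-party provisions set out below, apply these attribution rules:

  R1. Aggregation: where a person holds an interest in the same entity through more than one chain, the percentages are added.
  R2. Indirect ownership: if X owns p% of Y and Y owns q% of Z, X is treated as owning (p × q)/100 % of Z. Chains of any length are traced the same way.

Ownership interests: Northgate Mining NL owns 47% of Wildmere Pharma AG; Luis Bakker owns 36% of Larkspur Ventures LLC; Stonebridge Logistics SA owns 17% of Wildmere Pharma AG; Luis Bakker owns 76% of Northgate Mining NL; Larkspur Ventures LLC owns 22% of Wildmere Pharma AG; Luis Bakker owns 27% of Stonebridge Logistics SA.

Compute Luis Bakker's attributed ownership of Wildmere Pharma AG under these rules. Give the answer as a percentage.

48.23%

Chain via Stonebridge Logistics SA (R2): 27% × 17% = 4.59% of Wildmere Pharma AG.
Chain via Larkspur Ventures LLC (R2): 36% × 22% = 7.92% of Wildmere Pharma AG.
Chain via Northgate Mining NL (R2): 76% × 47% = 35.72% of Wildmere Pharma AG.
Aggregating (R1): 4.59% + 7.92% + 35.72% = 48.23%.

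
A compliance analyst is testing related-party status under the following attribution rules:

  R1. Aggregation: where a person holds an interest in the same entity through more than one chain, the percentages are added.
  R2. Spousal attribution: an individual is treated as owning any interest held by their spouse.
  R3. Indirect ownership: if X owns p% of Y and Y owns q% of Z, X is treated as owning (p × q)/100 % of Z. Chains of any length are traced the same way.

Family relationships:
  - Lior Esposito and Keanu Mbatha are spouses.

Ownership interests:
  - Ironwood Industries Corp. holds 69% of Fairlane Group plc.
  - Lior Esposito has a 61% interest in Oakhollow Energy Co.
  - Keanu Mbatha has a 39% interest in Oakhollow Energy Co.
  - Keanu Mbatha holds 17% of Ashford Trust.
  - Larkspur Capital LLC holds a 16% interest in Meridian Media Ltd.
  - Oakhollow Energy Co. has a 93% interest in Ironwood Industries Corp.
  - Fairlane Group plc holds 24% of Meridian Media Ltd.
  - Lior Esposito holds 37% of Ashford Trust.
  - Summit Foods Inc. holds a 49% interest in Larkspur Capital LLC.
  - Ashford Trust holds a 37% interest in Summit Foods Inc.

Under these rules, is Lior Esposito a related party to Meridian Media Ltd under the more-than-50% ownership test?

No

By spousal attribution (R2), Lior Esposito is treated as also owning Keanu Mbatha's interest in Ashford Trust, giving 37% + 17% = 54%.
By spousal attribution (R2), Lior Esposito is treated as also owning Keanu Mbatha's interest in Oakhollow Energy Co, giving 61% + 39% = 100%.
Chain via Ashford Trust → Summit Foods Inc. → Larkspur Capital LLC (R3): 54% × 37% × 49% × 16% = 1.566432% of Meridian Media Ltd.
Chain via Oakhollow Energy Co. → Ironwood Industries Corp. → Fairlane Group plc (R3): 100% × 93% × 69% × 24% = 15.4008% of Meridian Media Ltd.
Aggregating (R1): 1.566432% + 15.4008% = 16.967232%.
16.967232% does not exceed the 50% threshold, so Lior is not a related party to Meridian Media Ltd.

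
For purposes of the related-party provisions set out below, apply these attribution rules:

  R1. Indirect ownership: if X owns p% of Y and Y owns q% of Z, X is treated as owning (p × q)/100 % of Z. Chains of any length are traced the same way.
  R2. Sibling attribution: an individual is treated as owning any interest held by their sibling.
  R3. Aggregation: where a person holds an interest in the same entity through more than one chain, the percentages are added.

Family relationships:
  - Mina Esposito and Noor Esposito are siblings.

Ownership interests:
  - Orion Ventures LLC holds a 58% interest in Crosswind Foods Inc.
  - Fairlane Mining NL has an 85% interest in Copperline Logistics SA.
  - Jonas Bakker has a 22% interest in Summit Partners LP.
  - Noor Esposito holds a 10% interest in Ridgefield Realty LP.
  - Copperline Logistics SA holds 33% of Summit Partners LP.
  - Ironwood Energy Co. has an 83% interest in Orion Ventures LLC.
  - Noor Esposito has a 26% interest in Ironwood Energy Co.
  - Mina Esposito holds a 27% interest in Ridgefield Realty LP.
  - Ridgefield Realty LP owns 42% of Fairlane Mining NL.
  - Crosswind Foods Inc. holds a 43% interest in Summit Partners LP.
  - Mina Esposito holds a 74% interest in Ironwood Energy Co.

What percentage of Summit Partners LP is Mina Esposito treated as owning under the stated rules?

25.05917%

By sibling attribution (R2), Mina Esposito is treated as also owning Noor Esposito's interest in Ridgefield Realty LP, giving 27% + 10% = 37%.
By sibling attribution (R2), Mina Esposito is treated as also owning Noor Esposito's interest in Ironwood Energy Co, giving 74% + 26% = 100%.
Chain via Ridgefield Realty LP → Fairlane Mining NL → Copperline Logistics SA (R1): 37% × 42% × 85% × 33% = 4.35897% of Summit Partners LP.
Chain via Ironwood Energy Co. → Orion Ventures LLC → Crosswind Foods Inc. (R1): 100% × 83% × 58% × 43% = 20.7002% of Summit Partners LP.
Aggregating (R3): 4.35897% + 20.7002% = 25.05917%.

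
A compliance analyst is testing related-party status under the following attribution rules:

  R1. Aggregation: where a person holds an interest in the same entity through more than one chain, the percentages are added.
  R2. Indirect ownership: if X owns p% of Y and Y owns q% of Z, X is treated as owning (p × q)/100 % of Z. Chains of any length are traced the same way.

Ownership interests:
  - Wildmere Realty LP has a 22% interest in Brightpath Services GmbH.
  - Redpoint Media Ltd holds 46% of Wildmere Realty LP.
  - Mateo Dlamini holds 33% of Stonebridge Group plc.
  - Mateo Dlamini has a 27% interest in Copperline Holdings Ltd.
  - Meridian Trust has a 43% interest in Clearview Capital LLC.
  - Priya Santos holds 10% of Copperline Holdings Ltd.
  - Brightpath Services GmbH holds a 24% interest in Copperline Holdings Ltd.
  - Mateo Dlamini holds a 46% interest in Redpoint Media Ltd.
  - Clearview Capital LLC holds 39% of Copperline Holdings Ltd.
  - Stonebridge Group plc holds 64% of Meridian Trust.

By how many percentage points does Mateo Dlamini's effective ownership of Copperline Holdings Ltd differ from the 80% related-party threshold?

48.340928

Chain via Redpoint Media Ltd → Wildmere Realty LP → Brightpath Services GmbH (R2): 46% × 46% × 22% × 24% = 1.117248% of Copperline Holdings Ltd.
Chain via Stonebridge Group plc → Meridian Trust → Clearview Capital LLC (R2): 33% × 64% × 43% × 39% = 3.541824% of Copperline Holdings Ltd.
Direct interest in Copperline Holdings Ltd: 27%.
Aggregating (R1): 1.117248% + 3.541824% + 27% = 31.659072%.
31.659072% falls short of the 80% threshold by 48.340928 percentage points.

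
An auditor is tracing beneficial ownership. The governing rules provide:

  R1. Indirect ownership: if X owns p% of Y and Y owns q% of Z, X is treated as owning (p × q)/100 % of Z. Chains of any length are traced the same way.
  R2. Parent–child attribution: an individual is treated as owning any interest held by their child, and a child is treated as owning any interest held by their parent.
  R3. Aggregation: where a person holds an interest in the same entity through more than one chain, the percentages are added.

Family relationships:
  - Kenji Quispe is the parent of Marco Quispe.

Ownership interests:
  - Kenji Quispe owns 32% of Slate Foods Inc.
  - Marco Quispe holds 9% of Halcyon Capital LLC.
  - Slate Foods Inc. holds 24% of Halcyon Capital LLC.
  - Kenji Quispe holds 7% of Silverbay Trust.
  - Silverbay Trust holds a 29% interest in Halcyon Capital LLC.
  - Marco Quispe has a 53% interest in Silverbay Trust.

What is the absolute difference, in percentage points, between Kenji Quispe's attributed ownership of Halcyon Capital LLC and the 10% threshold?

24.08

By parent–child attribution (R2), Kenji Quispe is treated as also owning Marco Quispe's interest in Silverbay Trust, giving 7% + 53% = 60%.
By parent–child attribution (R2), Kenji Quispe is treated as owning Marco Quispe's 9% interest in Halcyon Capital LLC.
Chain via Slate Foods Inc. (R1): 32% × 24% = 7.68% of Halcyon Capital LLC.
Chain via Silverbay Trust (R1): 60% × 29% = 17.4% of Halcyon Capital LLC.
Direct interest in Halcyon Capital LLC: 9%.
Aggregating (R3): 7.68% + 17.4% + 9% = 34.08%.
34.08% exceeds the 10% threshold by 24.08 percentage points.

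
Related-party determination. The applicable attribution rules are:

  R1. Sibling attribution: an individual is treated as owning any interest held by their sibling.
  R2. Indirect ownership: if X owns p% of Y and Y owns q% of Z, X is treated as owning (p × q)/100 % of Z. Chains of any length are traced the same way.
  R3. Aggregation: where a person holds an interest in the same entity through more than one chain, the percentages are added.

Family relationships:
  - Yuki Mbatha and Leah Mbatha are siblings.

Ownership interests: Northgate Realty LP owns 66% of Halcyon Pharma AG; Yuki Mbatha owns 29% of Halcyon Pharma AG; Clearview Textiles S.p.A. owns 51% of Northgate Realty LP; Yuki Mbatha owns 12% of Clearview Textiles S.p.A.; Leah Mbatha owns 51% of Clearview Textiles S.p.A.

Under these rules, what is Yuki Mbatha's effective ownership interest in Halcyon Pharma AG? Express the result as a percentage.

50.2058%

By sibling attribution (R1), Yuki Mbatha is treated as also owning Leah Mbatha's interest in Clearview Textiles S.p.A, giving 12% + 51% = 63%.
Chain via Clearview Textiles S.p.A. → Northgate Realty LP (R2): 63% × 51% × 66% = 21.2058% of Halcyon Pharma AG.
Direct interest in Halcyon Pharma AG: 29%.
Aggregating (R3): 21.2058% + 29% = 50.2058%.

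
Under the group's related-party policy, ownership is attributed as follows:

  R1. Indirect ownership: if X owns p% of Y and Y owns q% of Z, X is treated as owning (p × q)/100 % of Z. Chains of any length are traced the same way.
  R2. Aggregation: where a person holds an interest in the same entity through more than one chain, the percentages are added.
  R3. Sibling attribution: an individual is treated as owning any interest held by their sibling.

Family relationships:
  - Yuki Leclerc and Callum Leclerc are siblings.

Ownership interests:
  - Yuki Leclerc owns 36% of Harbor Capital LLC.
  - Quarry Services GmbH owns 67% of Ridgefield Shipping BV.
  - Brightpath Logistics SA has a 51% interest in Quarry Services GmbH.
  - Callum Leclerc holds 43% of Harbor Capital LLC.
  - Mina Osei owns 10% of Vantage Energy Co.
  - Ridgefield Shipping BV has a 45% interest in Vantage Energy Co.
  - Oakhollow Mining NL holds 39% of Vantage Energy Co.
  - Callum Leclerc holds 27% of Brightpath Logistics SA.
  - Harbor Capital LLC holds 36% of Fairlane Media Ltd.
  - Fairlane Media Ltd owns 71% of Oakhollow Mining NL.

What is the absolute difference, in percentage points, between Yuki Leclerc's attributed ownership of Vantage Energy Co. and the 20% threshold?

7.973309

By sibling attribution (R3), Yuki Leclerc is treated as also owning Callum Leclerc's interest in Harbor Capital LLC, giving 36% + 43% = 79%.
By sibling attribution (R3), Yuki Leclerc is treated as owning Callum Leclerc's 27% interest in Brightpath Logistics SA.
Chain via Harbor Capital LLC → Fairlane Media Ltd → Oakhollow Mining NL (R1): 79% × 36% × 71% × 39% = 7.875036% of Vantage Energy Co.
Chain via Brightpath Logistics SA → Quarry Services GmbH → Ridgefield Shipping BV (R1): 27% × 51% × 67% × 45% = 4.151655% of Vantage Energy Co.
Aggregating (R2): 7.875036% + 4.151655% = 12.026691%.
12.026691% falls short of the 20% threshold by 7.973309 percentage points.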